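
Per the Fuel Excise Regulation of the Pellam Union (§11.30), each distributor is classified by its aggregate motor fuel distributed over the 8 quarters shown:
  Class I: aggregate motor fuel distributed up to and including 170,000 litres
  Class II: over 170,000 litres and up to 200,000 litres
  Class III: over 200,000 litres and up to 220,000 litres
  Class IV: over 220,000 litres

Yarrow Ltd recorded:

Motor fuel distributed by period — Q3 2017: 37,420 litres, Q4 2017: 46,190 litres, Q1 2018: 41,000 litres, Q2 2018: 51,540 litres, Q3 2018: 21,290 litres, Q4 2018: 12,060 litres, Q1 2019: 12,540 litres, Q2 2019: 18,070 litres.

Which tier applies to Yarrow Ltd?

Class IV

Aggregate motor fuel distributed: 37,420 litres + 46,190 litres + 41,000 litres + 51,540 litres + 21,290 litres + 12,060 litres + 12,540 litres + 18,070 litres = 240,110 litres.
240,110 litres > 220,000 litres, so Class IV applies.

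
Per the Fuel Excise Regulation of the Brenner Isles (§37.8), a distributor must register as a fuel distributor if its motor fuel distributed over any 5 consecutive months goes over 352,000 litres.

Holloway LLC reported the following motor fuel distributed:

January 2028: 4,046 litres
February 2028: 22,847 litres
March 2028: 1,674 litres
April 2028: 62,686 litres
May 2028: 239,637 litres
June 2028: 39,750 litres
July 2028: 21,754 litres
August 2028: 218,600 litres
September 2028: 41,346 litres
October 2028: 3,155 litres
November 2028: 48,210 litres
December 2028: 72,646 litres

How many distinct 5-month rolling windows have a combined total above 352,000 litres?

January 2028–May 2028: 4,046 litres + 22,847 litres + 1,674 litres + 62,686 litres + 239,637 litres = 330,890 litres (under)
February 2028–June 2028: 22,847 litres + 1,674 litres + 62,686 litres + 239,637 litres + 39,750 litres = 366,594 litres (over)
March 2028–July 2028: 1,674 litres + 62,686 litres + 239,637 litres + 39,750 litres + 21,754 litres = 365,501 litres (over)
April 2028–August 2028: 62,686 litres + 239,637 litres + 39,750 litres + 21,754 litres + 218,600 litres = 582,427 litres (over)
May 2028–September 2028: 239,637 litres + 39,750 litres + 21,754 litres + 218,600 litres + 41,346 litres = 561,087 litres (over)
June 2028–October 2028: 39,750 litres + 21,754 litres + 218,600 litres + 41,346 litres + 3,155 litres = 324,605 litres (under)
July 2028–November 2028: 21,754 litres + 218,600 litres + 41,346 litres + 3,155 litres + 48,210 litres = 333,065 litres (under)
August 2028–December 2028: 218,600 litres + 41,346 litres + 3,155 litres + 48,210 litres + 72,646 litres = 383,957 litres (over)
5 windows exceed the threshold.

5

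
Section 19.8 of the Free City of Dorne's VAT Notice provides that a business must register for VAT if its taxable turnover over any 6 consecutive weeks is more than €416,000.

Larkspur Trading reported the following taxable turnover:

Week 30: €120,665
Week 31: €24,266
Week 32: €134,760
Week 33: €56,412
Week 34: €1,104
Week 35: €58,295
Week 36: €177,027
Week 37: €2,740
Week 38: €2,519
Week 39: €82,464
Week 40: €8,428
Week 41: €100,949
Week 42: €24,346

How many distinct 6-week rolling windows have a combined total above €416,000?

Week 30–Week 35: €120,665 + €24,266 + €134,760 + €56,412 + €1,104 + €58,295 = €395,502 (under)
Week 31–Week 36: €24,266 + €134,760 + €56,412 + €1,104 + €58,295 + €177,027 = €451,864 (over)
Week 32–Week 37: €134,760 + €56,412 + €1,104 + €58,295 + €177,027 + €2,740 = €430,338 (over)
Week 33–Week 38: €56,412 + €1,104 + €58,295 + €177,027 + €2,740 + €2,519 = €298,097 (under)
Week 34–Week 39: €1,104 + €58,295 + €177,027 + €2,740 + €2,519 + €82,464 = €324,149 (under)
Week 35–Week 40: €58,295 + €177,027 + €2,740 + €2,519 + €82,464 + €8,428 = €331,473 (under)
Week 36–Week 41: €177,027 + €2,740 + €2,519 + €82,464 + €8,428 + €100,949 = €374,127 (under)
Week 37–Week 42: €2,740 + €2,519 + €82,464 + €8,428 + €100,949 + €24,346 = €221,446 (under)
2 windows exceed the threshold.

2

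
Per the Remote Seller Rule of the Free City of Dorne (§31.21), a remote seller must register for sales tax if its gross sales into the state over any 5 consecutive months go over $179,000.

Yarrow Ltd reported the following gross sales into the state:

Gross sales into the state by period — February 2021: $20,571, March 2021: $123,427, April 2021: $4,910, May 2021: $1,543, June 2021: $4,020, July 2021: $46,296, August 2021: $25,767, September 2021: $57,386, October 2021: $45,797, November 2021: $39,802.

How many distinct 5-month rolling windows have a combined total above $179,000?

3

February 2021–June 2021: $20,571 + $123,427 + $4,910 + $1,543 + $4,020 = $154,471 (under)
March 2021–July 2021: $123,427 + $4,910 + $1,543 + $4,020 + $46,296 = $180,196 (over)
April 2021–August 2021: $4,910 + $1,543 + $4,020 + $46,296 + $25,767 = $82,536 (under)
May 2021–September 2021: $1,543 + $4,020 + $46,296 + $25,767 + $57,386 = $135,012 (under)
June 2021–October 2021: $4,020 + $46,296 + $25,767 + $57,386 + $45,797 = $179,266 (over)
July 2021–November 2021: $46,296 + $25,767 + $57,386 + $45,797 + $39,802 = $215,048 (over)
3 windows exceed the threshold.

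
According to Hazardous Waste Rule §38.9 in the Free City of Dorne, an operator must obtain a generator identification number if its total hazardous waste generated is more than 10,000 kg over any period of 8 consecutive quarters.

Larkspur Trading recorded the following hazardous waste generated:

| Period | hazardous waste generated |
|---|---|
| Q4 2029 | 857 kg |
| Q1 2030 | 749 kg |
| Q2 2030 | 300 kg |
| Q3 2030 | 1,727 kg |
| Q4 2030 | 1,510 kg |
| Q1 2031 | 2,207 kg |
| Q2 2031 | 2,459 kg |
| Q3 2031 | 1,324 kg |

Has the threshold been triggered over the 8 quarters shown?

Total hazardous waste generated: 857 kg + 749 kg + 300 kg + 1,727 kg + 1,510 kg + 2,207 kg + 2,459 kg + 1,324 kg = 11,133 kg.
11,133 kg > 10,000 kg, so the threshold is exceeded.

Yes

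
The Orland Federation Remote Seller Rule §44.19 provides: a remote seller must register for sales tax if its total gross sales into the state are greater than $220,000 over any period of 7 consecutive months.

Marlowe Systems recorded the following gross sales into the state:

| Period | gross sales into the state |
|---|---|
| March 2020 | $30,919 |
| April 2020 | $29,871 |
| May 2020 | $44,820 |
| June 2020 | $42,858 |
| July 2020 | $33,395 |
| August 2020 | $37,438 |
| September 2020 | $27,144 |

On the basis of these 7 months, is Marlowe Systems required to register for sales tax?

Total gross sales into the state: $30,919 + $29,871 + $44,820 + $42,858 + $33,395 + $37,438 + $27,144 = $246,445.
$246,445 > $220,000, so the threshold is exceeded.

Yes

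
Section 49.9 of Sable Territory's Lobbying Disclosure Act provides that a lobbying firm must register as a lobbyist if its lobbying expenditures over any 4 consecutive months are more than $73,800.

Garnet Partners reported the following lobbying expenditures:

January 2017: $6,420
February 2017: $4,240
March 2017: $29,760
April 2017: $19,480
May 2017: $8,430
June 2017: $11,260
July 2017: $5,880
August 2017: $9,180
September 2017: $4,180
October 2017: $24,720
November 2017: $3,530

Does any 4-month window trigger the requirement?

No

January 2017–April 2017: $6,420 + $4,240 + $29,760 + $19,480 = $59,900 (under)
February 2017–May 2017: $4,240 + $29,760 + $19,480 + $8,430 = $61,910 (under)
March 2017–June 2017: $29,760 + $19,480 + $8,430 + $11,260 = $68,930 (under)
April 2017–July 2017: $19,480 + $8,430 + $11,260 + $5,880 = $45,050 (under)
May 2017–August 2017: $8,430 + $11,260 + $5,880 + $9,180 = $34,750 (under)
June 2017–September 2017: $11,260 + $5,880 + $9,180 + $4,180 = $30,500 (under)
July 2017–October 2017: $5,880 + $9,180 + $4,180 + $24,720 = $43,960 (under)
August 2017–November 2017: $9,180 + $4,180 + $24,720 + $3,530 = $41,610 (under)
No window exceeds $73,800.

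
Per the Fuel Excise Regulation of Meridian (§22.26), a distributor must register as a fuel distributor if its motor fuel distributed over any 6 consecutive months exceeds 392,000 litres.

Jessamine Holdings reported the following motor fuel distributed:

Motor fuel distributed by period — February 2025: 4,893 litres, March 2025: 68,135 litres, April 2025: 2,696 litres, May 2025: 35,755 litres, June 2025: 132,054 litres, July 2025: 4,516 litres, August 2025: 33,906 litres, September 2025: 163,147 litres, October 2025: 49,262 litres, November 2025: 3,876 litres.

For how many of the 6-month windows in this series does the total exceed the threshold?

1

February 2025–July 2025: 4,893 litres + 68,135 litres + 2,696 litres + 35,755 litres + 132,054 litres + 4,516 litres = 248,049 litres (under)
March 2025–August 2025: 68,135 litres + 2,696 litres + 35,755 litres + 132,054 litres + 4,516 litres + 33,906 litres = 277,062 litres (under)
April 2025–September 2025: 2,696 litres + 35,755 litres + 132,054 litres + 4,516 litres + 33,906 litres + 163,147 litres = 372,074 litres (under)
May 2025–October 2025: 35,755 litres + 132,054 litres + 4,516 litres + 33,906 litres + 163,147 litres + 49,262 litres = 418,640 litres (over)
June 2025–November 2025: 132,054 litres + 4,516 litres + 33,906 litres + 163,147 litres + 49,262 litres + 3,876 litres = 386,761 litres (under)
1 window exceeds the threshold.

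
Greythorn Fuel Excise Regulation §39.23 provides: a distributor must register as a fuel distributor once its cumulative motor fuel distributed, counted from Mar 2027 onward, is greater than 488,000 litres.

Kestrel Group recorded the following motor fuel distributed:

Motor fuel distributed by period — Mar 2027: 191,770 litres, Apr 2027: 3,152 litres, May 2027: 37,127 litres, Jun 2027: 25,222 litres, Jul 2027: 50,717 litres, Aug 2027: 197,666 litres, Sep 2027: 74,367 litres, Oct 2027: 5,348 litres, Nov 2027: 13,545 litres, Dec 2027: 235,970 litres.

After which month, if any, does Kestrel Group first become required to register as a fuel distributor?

Aug 2027

Through Mar 2027: 191,770 litres
Through Apr 2027: 194,922 litres
Through May 2027: 232,049 litres
Through Jun 2027: 257,271 litres
Through Jul 2027: 307,988 litres
Through Aug 2027: 505,654 litres ← exceeds threshold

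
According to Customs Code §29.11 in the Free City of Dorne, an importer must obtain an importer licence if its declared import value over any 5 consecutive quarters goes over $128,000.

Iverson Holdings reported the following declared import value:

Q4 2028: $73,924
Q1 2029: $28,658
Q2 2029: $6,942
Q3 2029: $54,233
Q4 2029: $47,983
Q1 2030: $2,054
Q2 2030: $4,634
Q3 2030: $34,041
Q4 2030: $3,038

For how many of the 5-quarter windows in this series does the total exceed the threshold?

Q4 2028–Q4 2029: $73,924 + $28,658 + $6,942 + $54,233 + $47,983 = $211,740 (over)
Q1 2029–Q1 2030: $28,658 + $6,942 + $54,233 + $47,983 + $2,054 = $139,870 (over)
Q2 2029–Q2 2030: $6,942 + $54,233 + $47,983 + $2,054 + $4,634 = $115,846 (under)
Q3 2029–Q3 2030: $54,233 + $47,983 + $2,054 + $4,634 + $34,041 = $142,945 (over)
Q4 2029–Q4 2030: $47,983 + $2,054 + $4,634 + $34,041 + $3,038 = $91,750 (under)
3 windows exceed the threshold.

3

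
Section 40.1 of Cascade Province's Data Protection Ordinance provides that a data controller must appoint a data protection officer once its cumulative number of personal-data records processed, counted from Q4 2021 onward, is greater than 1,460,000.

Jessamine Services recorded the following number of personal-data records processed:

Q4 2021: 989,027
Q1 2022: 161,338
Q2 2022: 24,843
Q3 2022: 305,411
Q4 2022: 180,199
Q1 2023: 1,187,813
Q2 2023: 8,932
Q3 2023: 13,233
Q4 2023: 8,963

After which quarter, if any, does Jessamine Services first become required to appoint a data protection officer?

Through Q4 2021: 989,027
Through Q1 2022: 1,150,365
Through Q2 2022: 1,175,208
Through Q3 2022: 1,480,619 ← exceeds threshold

Q3 2022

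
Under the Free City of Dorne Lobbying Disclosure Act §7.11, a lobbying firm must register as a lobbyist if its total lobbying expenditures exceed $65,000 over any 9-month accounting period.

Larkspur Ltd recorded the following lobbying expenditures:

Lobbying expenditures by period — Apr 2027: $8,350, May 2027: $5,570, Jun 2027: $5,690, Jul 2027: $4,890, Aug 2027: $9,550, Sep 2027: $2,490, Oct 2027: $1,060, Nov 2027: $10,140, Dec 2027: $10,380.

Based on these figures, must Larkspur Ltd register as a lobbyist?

No

Total lobbying expenditures: $8,350 + $5,570 + $5,690 + $4,890 + $9,550 + $2,490 + $1,060 + $10,140 + $10,380 = $58,120.
$58,120 ≤ $65,000, so the threshold is not exceeded.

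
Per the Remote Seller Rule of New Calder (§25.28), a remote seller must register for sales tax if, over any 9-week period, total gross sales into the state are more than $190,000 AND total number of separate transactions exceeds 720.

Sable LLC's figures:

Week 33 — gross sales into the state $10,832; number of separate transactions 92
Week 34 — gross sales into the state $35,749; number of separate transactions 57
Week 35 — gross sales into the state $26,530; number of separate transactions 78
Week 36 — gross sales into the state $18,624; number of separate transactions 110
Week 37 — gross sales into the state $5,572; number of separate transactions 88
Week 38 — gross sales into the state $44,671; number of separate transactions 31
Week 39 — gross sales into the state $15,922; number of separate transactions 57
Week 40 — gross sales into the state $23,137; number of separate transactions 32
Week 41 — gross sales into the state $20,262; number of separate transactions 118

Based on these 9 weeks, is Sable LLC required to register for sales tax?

Total gross sales into the state: $10,832 + $35,749 + $26,530 + $18,624 + $5,572 + $44,671 + $15,922 + $23,137 + $20,262 = $201,299 (> $190,000).
Total number of separate transactions: 92 + 57 + 78 + 110 + 88 + 31 + 57 + 32 + 118 = 663 (≤ 720).
The test is 'and': the rule requires both, and at least one is not exceeded.

No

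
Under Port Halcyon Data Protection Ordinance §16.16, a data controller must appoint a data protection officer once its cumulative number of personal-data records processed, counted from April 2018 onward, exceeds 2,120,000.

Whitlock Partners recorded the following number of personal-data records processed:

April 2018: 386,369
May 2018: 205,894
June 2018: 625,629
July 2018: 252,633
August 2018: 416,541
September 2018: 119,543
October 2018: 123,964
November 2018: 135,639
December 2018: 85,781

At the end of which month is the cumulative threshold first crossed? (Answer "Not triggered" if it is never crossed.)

October 2018

Through April 2018: 386,369
Through May 2018: 592,263
Through June 2018: 1,217,892
Through July 2018: 1,470,525
Through August 2018: 1,887,066
Through September 2018: 2,006,609
Through October 2018: 2,130,573 ← exceeds threshold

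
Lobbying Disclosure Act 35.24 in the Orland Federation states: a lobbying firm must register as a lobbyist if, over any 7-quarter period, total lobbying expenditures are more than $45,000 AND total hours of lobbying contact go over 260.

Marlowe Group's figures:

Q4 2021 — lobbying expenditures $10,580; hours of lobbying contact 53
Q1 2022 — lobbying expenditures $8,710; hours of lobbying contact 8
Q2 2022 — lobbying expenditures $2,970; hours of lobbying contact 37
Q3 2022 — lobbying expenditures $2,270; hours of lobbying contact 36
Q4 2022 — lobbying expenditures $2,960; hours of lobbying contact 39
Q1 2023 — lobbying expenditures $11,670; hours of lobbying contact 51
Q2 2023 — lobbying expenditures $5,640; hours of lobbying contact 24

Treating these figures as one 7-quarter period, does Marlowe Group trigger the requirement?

No

Total lobbying expenditures: $10,580 + $8,710 + $2,970 + $2,270 + $2,960 + $11,670 + $5,640 = $44,800 (≤ $45,000).
Total hours of lobbying contact: 53 + 8 + 37 + 36 + 39 + 51 + 24 = 248 (≤ 260).
The test is 'and': the rule requires both, and at least one is not exceeded.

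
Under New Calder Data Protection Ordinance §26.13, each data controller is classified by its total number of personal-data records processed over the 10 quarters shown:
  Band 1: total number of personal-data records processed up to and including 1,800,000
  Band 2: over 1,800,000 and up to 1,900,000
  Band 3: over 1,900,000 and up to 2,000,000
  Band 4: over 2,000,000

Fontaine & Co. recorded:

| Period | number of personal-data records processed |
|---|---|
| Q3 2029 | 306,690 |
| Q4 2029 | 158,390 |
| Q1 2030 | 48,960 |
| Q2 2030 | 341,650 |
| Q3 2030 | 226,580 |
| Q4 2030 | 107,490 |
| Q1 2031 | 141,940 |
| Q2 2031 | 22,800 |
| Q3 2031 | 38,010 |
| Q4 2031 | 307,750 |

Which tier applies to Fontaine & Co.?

Total number of personal-data records processed: 306,690 + 158,390 + 48,960 + 341,650 + 226,580 + 107,490 + 141,940 + 22,800 + 38,010 + 307,750 = 1,700,260.
1,700,260 ≤ 1,800,000, so Band 1 applies.

Band 1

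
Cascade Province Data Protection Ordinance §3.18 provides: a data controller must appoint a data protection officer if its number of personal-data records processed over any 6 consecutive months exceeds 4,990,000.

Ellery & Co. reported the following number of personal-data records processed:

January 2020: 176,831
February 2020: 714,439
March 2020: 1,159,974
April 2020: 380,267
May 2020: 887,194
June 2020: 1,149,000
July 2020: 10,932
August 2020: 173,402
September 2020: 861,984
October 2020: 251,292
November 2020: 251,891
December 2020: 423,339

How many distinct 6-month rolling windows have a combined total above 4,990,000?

0

January 2020–June 2020: 176,831 + 714,439 + 1,159,974 + 380,267 + 887,194 + 1,149,000 = 4,467,705 (under)
February 2020–July 2020: 714,439 + 1,159,974 + 380,267 + 887,194 + 1,149,000 + 10,932 = 4,301,806 (under)
March 2020–August 2020: 1,159,974 + 380,267 + 887,194 + 1,149,000 + 10,932 + 173,402 = 3,760,769 (under)
April 2020–September 2020: 380,267 + 887,194 + 1,149,000 + 10,932 + 173,402 + 861,984 = 3,462,779 (under)
May 2020–October 2020: 887,194 + 1,149,000 + 10,932 + 173,402 + 861,984 + 251,292 = 3,333,804 (under)
June 2020–November 2020: 1,149,000 + 10,932 + 173,402 + 861,984 + 251,292 + 251,891 = 2,698,501 (under)
July 2020–December 2020: 10,932 + 173,402 + 861,984 + 251,292 + 251,891 + 423,339 = 1,972,840 (under)
0 windows exceed the threshold.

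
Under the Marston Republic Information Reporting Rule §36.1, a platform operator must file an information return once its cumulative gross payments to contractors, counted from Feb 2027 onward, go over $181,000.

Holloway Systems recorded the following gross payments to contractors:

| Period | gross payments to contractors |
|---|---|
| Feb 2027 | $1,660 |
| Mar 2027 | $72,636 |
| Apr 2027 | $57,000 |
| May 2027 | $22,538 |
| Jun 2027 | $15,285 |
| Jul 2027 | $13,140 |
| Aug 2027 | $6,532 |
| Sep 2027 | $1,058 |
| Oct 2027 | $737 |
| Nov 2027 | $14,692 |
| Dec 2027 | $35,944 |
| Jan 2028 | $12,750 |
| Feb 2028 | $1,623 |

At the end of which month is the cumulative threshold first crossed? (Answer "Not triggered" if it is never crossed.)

Jul 2027

Through Feb 2027: $1,660
Through Mar 2027: $74,296
Through Apr 2027: $131,296
Through May 2027: $153,834
Through Jun 2027: $169,119
Through Jul 2027: $182,259 ← exceeds threshold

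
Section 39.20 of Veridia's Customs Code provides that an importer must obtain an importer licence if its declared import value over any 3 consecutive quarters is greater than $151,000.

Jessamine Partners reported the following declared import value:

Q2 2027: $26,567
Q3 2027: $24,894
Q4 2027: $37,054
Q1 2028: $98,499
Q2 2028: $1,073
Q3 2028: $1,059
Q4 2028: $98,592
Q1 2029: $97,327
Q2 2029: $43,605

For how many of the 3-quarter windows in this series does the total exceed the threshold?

Q2 2027–Q4 2027: $26,567 + $24,894 + $37,054 = $88,515 (under)
Q3 2027–Q1 2028: $24,894 + $37,054 + $98,499 = $160,447 (over)
Q4 2027–Q2 2028: $37,054 + $98,499 + $1,073 = $136,626 (under)
Q1 2028–Q3 2028: $98,499 + $1,073 + $1,059 = $100,631 (under)
Q2 2028–Q4 2028: $1,073 + $1,059 + $98,592 = $100,724 (under)
Q3 2028–Q1 2029: $1,059 + $98,592 + $97,327 = $196,978 (over)
Q4 2028–Q2 2029: $98,592 + $97,327 + $43,605 = $239,524 (over)
3 windows exceed the threshold.

3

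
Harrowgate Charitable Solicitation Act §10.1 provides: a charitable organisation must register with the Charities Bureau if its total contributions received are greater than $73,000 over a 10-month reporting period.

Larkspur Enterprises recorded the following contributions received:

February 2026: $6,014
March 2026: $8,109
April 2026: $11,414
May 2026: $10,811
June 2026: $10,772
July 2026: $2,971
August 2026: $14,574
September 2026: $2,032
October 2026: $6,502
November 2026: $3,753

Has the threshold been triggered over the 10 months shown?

Total contributions received: $6,014 + $8,109 + $11,414 + $10,811 + $10,772 + $2,971 + $14,574 + $2,032 + $6,502 + $3,753 = $76,952.
$76,952 > $73,000, so the threshold is exceeded.

Yes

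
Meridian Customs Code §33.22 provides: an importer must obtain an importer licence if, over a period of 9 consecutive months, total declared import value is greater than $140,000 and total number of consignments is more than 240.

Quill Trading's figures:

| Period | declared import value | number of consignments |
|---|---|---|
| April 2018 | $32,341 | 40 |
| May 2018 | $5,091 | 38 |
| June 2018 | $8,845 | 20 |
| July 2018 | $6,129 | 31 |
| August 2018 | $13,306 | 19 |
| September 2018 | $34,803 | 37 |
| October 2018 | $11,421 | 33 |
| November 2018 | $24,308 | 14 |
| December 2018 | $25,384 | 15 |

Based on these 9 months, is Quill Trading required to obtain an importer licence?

Yes

Total declared import value: $32,341 + $5,091 + $8,845 + $6,129 + $13,306 + $34,803 + $11,421 + $24,308 + $25,384 = $161,628 (> $140,000).
Total number of consignments: 40 + 38 + 20 + 31 + 19 + 37 + 33 + 14 + 15 = 247 (> 240).
The test is 'and': both thresholds are exceeded.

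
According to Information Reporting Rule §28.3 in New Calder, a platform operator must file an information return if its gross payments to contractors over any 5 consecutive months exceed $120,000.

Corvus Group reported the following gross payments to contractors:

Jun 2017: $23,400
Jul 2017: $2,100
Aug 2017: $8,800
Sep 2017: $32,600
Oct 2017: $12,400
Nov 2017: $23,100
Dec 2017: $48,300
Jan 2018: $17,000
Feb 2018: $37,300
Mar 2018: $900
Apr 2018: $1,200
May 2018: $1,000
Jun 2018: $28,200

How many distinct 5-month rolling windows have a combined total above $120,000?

4

Jun 2017–Oct 2017: $23,400 + $2,100 + $8,800 + $32,600 + $12,400 = $79,300 (under)
Jul 2017–Nov 2017: $2,100 + $8,800 + $32,600 + $12,400 + $23,100 = $79,000 (under)
Aug 2017–Dec 2017: $8,800 + $32,600 + $12,400 + $23,100 + $48,300 = $125,200 (over)
Sep 2017–Jan 2018: $32,600 + $12,400 + $23,100 + $48,300 + $17,000 = $133,400 (over)
Oct 2017–Feb 2018: $12,400 + $23,100 + $48,300 + $17,000 + $37,300 = $138,100 (over)
Nov 2017–Mar 2018: $23,100 + $48,300 + $17,000 + $37,300 + $900 = $126,600 (over)
Dec 2017–Apr 2018: $48,300 + $17,000 + $37,300 + $900 + $1,200 = $104,700 (under)
Jan 2018–May 2018: $17,000 + $37,300 + $900 + $1,200 + $1,000 = $57,400 (under)
Feb 2018–Jun 2018: $37,300 + $900 + $1,200 + $1,000 + $28,200 = $68,600 (under)
4 windows exceed the threshold.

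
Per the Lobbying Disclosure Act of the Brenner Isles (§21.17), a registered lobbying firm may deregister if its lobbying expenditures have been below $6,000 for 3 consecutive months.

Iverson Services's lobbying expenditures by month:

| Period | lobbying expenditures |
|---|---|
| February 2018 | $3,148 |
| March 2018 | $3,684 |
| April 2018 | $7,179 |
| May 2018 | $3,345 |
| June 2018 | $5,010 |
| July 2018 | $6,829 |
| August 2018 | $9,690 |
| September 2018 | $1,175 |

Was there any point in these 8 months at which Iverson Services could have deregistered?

Months below $6,000: February 2018, March 2018, May 2018, June 2018, September 2018.
Longest run of consecutive months below the threshold: 2.
2 < 3, so Iverson Services never became eligible.

No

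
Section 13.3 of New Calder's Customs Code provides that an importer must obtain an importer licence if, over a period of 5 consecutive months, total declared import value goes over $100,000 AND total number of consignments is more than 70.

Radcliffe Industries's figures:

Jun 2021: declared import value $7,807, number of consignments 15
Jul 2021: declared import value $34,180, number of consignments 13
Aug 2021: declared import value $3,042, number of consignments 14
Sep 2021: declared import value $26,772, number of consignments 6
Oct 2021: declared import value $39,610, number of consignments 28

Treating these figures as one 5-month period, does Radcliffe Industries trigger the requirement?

Yes

Total declared import value: $7,807 + $34,180 + $3,042 + $26,772 + $39,610 = $111,411 (> $100,000).
Total number of consignments: 15 + 13 + 14 + 6 + 28 = 76 (> 70).
The test is 'and': both thresholds are exceeded.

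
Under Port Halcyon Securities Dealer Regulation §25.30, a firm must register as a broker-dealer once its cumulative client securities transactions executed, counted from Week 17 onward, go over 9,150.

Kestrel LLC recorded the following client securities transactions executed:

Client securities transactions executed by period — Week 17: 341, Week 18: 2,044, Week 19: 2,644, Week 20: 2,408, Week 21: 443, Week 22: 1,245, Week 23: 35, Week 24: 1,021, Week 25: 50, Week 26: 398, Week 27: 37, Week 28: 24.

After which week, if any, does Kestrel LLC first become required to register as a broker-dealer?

Week 23

Through Week 17: 341
Through Week 18: 2,385
Through Week 19: 5,029
Through Week 20: 7,437
Through Week 21: 7,880
Through Week 22: 9,125
Through Week 23: 9,160 ← exceeds threshold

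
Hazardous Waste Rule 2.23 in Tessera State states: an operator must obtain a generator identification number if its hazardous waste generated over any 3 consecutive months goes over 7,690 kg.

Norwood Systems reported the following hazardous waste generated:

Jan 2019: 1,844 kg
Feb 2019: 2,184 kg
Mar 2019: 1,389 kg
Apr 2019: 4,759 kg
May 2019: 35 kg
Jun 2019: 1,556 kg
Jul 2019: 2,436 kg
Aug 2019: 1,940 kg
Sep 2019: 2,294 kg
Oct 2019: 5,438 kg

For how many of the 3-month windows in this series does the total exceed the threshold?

Jan 2019–Mar 2019: 1,844 kg + 2,184 kg + 1,389 kg = 5,417 kg (under)
Feb 2019–Apr 2019: 2,184 kg + 1,389 kg + 4,759 kg = 8,332 kg (over)
Mar 2019–May 2019: 1,389 kg + 4,759 kg + 35 kg = 6,183 kg (under)
Apr 2019–Jun 2019: 4,759 kg + 35 kg + 1,556 kg = 6,350 kg (under)
May 2019–Jul 2019: 35 kg + 1,556 kg + 2,436 kg = 4,027 kg (under)
Jun 2019–Aug 2019: 1,556 kg + 2,436 kg + 1,940 kg = 5,932 kg (under)
Jul 2019–Sep 2019: 2,436 kg + 1,940 kg + 2,294 kg = 6,670 kg (under)
Aug 2019–Oct 2019: 1,940 kg + 2,294 kg + 5,438 kg = 9,672 kg (over)
2 windows exceed the threshold.

2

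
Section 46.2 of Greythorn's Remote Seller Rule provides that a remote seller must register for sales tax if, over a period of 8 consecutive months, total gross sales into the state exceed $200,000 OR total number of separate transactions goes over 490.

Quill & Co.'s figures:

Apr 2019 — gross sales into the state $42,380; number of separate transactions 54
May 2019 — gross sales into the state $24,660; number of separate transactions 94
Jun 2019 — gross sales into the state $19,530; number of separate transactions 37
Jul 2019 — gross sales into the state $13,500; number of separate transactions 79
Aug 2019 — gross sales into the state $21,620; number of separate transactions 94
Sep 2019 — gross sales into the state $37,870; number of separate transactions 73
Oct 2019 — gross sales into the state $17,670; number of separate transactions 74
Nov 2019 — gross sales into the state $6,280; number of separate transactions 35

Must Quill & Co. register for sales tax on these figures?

Yes

Total gross sales into the state: $42,380 + $24,660 + $19,530 + $13,500 + $21,620 + $37,870 + $17,670 + $6,280 = $183,510 (≤ $200,000).
Total number of separate transactions: 54 + 94 + 37 + 79 + 94 + 73 + 74 + 35 = 540 (> 490).
The test is 'or': at least one threshold is exceeded.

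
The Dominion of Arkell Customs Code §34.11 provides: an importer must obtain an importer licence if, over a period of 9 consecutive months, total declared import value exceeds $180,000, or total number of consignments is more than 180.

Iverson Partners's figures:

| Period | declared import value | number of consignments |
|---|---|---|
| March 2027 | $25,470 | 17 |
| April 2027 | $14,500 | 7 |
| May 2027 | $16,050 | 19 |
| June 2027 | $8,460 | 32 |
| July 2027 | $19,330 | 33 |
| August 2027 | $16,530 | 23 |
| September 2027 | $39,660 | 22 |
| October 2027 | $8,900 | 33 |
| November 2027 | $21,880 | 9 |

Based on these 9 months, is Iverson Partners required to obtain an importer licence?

Total declared import value: $25,470 + $14,500 + $16,050 + $8,460 + $19,330 + $16,530 + $39,660 + $8,900 + $21,880 = $170,780 (≤ $180,000).
Total number of consignments: 17 + 7 + 19 + 32 + 33 + 23 + 22 + 33 + 9 = 195 (> 180).
The test is 'or': at least one threshold is exceeded.

Yes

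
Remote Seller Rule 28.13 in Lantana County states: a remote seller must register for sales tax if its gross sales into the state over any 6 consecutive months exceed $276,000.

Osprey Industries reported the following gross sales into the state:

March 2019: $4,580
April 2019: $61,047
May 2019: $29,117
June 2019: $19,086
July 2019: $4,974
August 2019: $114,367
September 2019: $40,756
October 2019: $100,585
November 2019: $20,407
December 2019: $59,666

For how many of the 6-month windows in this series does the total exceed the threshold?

March 2019–August 2019: $4,580 + $61,047 + $29,117 + $19,086 + $4,974 + $114,367 = $233,171 (under)
April 2019–September 2019: $61,047 + $29,117 + $19,086 + $4,974 + $114,367 + $40,756 = $269,347 (under)
May 2019–October 2019: $29,117 + $19,086 + $4,974 + $114,367 + $40,756 + $100,585 = $308,885 (over)
June 2019–November 2019: $19,086 + $4,974 + $114,367 + $40,756 + $100,585 + $20,407 = $300,175 (over)
July 2019–December 2019: $4,974 + $114,367 + $40,756 + $100,585 + $20,407 + $59,666 = $340,755 (over)
3 windows exceed the threshold.

3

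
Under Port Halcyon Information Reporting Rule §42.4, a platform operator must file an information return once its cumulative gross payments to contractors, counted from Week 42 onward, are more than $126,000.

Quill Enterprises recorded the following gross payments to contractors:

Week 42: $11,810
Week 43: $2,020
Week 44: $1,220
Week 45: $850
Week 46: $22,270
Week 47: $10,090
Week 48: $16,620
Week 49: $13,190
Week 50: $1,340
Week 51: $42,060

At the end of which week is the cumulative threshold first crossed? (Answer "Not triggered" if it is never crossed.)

Not triggered

Through Week 42: $11,810
Through Week 43: $13,830
Through Week 44: $15,050
Through Week 45: $15,900
Through Week 46: $38,170
Through Week 47: $48,260
Through Week 48: $64,880
Through Week 49: $78,070
Through Week 50: $79,410
Through Week 51: $121,470
Final cumulative total $121,470 ≤ $126,000; the threshold is never exceeded.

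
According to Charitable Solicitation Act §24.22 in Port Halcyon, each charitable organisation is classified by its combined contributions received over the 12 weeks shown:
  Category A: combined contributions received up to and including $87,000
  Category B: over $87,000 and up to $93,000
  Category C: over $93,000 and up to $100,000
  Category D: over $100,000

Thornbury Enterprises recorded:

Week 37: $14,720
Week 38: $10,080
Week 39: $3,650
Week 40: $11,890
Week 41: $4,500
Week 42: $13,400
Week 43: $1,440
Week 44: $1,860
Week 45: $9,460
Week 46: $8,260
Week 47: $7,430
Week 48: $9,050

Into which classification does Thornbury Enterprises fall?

Combined contributions received: $14,720 + $10,080 + $3,650 + $11,890 + $4,500 + $13,400 + $1,440 + $1,860 + $9,460 + $8,260 + $7,430 + $9,050 = $95,740.
$93,000 < $95,740 ≤ $100,000, so Category C applies.

Category C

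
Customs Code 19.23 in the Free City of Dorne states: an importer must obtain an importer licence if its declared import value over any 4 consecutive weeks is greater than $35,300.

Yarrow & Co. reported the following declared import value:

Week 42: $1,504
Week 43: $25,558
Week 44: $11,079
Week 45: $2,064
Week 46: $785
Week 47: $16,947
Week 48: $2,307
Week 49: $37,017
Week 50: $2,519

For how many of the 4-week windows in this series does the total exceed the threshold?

4

Week 42–Week 45: $1,504 + $25,558 + $11,079 + $2,064 = $40,205 (over)
Week 43–Week 46: $25,558 + $11,079 + $2,064 + $785 = $39,486 (over)
Week 44–Week 47: $11,079 + $2,064 + $785 + $16,947 = $30,875 (under)
Week 45–Week 48: $2,064 + $785 + $16,947 + $2,307 = $22,103 (under)
Week 46–Week 49: $785 + $16,947 + $2,307 + $37,017 = $57,056 (over)
Week 47–Week 50: $16,947 + $2,307 + $37,017 + $2,519 = $58,790 (over)
4 windows exceed the threshold.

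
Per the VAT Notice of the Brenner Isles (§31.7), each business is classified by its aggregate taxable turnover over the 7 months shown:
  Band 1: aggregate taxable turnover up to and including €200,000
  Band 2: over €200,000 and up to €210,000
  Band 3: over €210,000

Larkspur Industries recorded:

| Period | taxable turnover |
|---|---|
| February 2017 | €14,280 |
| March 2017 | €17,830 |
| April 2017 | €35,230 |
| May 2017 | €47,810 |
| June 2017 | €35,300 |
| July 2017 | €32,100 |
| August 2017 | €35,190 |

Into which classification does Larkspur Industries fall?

Aggregate taxable turnover: €14,280 + €17,830 + €35,230 + €47,810 + €35,300 + €32,100 + €35,190 = €217,740.
€217,740 > €210,000, so Band 3 applies.

Band 3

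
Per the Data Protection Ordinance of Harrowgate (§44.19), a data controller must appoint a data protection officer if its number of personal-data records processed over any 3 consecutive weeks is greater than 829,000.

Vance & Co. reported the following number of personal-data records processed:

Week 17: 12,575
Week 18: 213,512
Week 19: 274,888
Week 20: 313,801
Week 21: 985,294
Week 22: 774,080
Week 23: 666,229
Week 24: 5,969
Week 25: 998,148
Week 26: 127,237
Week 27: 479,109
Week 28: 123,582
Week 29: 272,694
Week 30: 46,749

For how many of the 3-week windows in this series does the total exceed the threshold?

8

Week 17–Week 19: 12,575 + 213,512 + 274,888 = 500,975 (under)
Week 18–Week 20: 213,512 + 274,888 + 313,801 = 802,201 (under)
Week 19–Week 21: 274,888 + 313,801 + 985,294 = 1,573,983 (over)
Week 20–Week 22: 313,801 + 985,294 + 774,080 = 2,073,175 (over)
Week 21–Week 23: 985,294 + 774,080 + 666,229 = 2,425,603 (over)
Week 22–Week 24: 774,080 + 666,229 + 5,969 = 1,446,278 (over)
Week 23–Week 25: 666,229 + 5,969 + 998,148 = 1,670,346 (over)
Week 24–Week 26: 5,969 + 998,148 + 127,237 = 1,131,354 (over)
Week 25–Week 27: 998,148 + 127,237 + 479,109 = 1,604,494 (over)
Week 26–Week 28: 127,237 + 479,109 + 123,582 = 729,928 (under)
Week 27–Week 29: 479,109 + 123,582 + 272,694 = 875,385 (over)
Week 28–Week 30: 123,582 + 272,694 + 46,749 = 443,025 (under)
8 windows exceed the threshold.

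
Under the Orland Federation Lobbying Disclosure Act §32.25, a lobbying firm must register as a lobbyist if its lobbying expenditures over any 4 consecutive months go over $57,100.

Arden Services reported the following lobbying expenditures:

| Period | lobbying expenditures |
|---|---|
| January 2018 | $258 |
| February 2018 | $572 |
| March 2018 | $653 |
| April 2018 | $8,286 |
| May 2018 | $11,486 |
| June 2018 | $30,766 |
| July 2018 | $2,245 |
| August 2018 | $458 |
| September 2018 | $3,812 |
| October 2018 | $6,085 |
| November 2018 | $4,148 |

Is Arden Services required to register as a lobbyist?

January 2018–April 2018: $258 + $572 + $653 + $8,286 = $9,769 (under)
February 2018–May 2018: $572 + $653 + $8,286 + $11,486 = $20,997 (under)
March 2018–June 2018: $653 + $8,286 + $11,486 + $30,766 = $51,191 (under)
April 2018–July 2018: $8,286 + $11,486 + $30,766 + $2,245 = $52,783 (under)
May 2018–August 2018: $11,486 + $30,766 + $2,245 + $458 = $44,955 (under)
June 2018–September 2018: $30,766 + $2,245 + $458 + $3,812 = $37,281 (under)
July 2018–October 2018: $2,245 + $458 + $3,812 + $6,085 = $12,600 (under)
August 2018–November 2018: $458 + $3,812 + $6,085 + $4,148 = $14,503 (under)
No window exceeds $57,100.

No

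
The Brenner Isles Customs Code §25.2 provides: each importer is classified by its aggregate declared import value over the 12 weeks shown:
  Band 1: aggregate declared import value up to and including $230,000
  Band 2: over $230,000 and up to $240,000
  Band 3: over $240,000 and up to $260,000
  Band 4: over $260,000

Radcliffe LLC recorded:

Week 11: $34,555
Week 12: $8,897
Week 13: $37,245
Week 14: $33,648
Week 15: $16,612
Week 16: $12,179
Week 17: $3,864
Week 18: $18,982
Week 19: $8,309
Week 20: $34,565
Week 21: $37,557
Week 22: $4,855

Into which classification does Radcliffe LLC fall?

Band 3

Aggregate declared import value: $34,555 + $8,897 + $37,245 + $33,648 + $16,612 + $12,179 + $3,864 + $18,982 + $8,309 + $34,565 + $37,557 + $4,855 = $251,268.
$240,000 < $251,268 ≤ $260,000, so Band 3 applies.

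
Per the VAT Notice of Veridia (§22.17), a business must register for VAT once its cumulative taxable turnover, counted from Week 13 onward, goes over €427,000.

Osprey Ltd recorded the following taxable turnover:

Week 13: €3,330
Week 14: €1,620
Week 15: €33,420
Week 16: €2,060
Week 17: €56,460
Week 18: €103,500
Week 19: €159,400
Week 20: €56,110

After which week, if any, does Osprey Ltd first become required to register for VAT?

Not triggered

Through Week 13: €3,330
Through Week 14: €4,950
Through Week 15: €38,370
Through Week 16: €40,430
Through Week 17: €96,890
Through Week 18: €200,390
Through Week 19: €359,790
Through Week 20: €415,900
Final cumulative total €415,900 ≤ €427,000; the threshold is never exceeded.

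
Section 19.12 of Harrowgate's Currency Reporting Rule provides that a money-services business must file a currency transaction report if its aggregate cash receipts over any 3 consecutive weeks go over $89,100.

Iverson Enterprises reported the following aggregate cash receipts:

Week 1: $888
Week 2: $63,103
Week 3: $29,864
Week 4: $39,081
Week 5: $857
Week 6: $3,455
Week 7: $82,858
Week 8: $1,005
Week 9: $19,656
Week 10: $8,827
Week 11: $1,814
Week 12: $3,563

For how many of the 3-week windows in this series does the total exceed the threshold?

3

Week 1–Week 3: $888 + $63,103 + $29,864 = $93,855 (over)
Week 2–Week 4: $63,103 + $29,864 + $39,081 = $132,048 (over)
Week 3–Week 5: $29,864 + $39,081 + $857 = $69,802 (under)
Week 4–Week 6: $39,081 + $857 + $3,455 = $43,393 (under)
Week 5–Week 7: $857 + $3,455 + $82,858 = $87,170 (under)
Week 6–Week 8: $3,455 + $82,858 + $1,005 = $87,318 (under)
Week 7–Week 9: $82,858 + $1,005 + $19,656 = $103,519 (over)
Week 8–Week 10: $1,005 + $19,656 + $8,827 = $29,488 (under)
Week 9–Week 11: $19,656 + $8,827 + $1,814 = $30,297 (under)
Week 10–Week 12: $8,827 + $1,814 + $3,563 = $14,204 (under)
3 windows exceed the threshold.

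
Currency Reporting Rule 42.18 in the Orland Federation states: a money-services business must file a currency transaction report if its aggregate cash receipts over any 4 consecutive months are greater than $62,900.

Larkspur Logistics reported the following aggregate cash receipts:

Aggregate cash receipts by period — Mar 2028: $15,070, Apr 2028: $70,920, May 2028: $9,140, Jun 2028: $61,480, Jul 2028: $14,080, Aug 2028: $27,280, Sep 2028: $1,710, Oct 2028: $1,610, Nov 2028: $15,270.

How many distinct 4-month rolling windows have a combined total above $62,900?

4

Mar 2028–Jun 2028: $15,070 + $70,920 + $9,140 + $61,480 = $156,610 (over)
Apr 2028–Jul 2028: $70,920 + $9,140 + $61,480 + $14,080 = $155,620 (over)
May 2028–Aug 2028: $9,140 + $61,480 + $14,080 + $27,280 = $111,980 (over)
Jun 2028–Sep 2028: $61,480 + $14,080 + $27,280 + $1,710 = $104,550 (over)
Jul 2028–Oct 2028: $14,080 + $27,280 + $1,710 + $1,610 = $44,680 (under)
Aug 2028–Nov 2028: $27,280 + $1,710 + $1,610 + $15,270 = $45,870 (under)
4 windows exceed the threshold.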